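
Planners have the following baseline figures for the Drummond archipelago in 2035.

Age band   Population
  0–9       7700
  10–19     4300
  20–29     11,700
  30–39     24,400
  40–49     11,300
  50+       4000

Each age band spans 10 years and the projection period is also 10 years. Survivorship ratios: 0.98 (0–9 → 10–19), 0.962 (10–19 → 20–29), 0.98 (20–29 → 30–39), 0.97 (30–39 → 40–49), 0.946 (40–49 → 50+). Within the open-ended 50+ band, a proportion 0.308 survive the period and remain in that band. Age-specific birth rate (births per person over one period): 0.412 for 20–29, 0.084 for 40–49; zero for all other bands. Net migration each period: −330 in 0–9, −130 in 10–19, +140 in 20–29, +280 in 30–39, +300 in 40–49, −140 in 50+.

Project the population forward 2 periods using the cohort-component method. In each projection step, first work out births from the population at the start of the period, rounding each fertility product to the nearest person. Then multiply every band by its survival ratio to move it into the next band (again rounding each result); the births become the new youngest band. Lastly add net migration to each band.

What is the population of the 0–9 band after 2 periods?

3445

Call the bands 1 to 6, youngest first.
After projecting period 1:
Births: 11700 × 0.412 = 4820, 11300 × 0.084 = 949 → 5769
Band 2: 7700 × 0.98 = 7546
Band 3: 4300 × 0.962 = 4137
Band 4: 11700 × 0.98 = 11466
Band 5: 24400 × 0.97 = 23668
Band 6: 11300 × 0.946 + 4000 × 0.308 = 10690 + 1232 = 11922
Net migration: Band 1 − 330 → 5439; Band 2 − 130 → 7416; Band 3 + 140 → 4277; Band 4 + 280 → 11746; Band 5 + 300 → 23968; Band 6 − 140 → 11782
→ [5439, 7416, 4277, 11746, 23968, 11782]
After projecting period 2:
Births: 4277 × 0.412 = 1762, 23968 × 0.084 = 2013 → 3775
Band 2: 5439 × 0.98 = 5330
Band 3: 7416 × 0.962 = 7134
Band 4: 4277 × 0.98 = 4191
Band 5: 11746 × 0.97 = 11394
Band 6: 23968 × 0.946 + 11782 × 0.308 = 22674 + 3629 = 26303
Net migration: Band 1 − 330 → 3445; Band 2 − 130 → 5200; Band 3 + 140 → 7274; Band 4 + 280 → 4471; Band 5 + 300 → 11694; Band 6 − 140 → 26163
→ [3445, 5200, 7274, 4471, 11694, 26163]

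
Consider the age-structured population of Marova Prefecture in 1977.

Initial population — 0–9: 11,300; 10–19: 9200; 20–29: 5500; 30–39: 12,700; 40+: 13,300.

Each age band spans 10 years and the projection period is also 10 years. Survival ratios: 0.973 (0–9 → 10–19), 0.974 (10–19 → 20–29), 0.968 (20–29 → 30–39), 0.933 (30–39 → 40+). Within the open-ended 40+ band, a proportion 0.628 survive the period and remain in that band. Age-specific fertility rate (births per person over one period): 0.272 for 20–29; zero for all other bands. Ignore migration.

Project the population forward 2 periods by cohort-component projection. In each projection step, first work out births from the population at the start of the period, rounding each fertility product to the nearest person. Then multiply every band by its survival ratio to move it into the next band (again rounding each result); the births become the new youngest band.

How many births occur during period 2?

(Groups numbered youngest = 1 to oldest = 5.)
Period 1:
Births: 5500 × 0.272 = 1496
Group 2: 11300 × 0.973 = 10995
Group 3: 9200 × 0.974 = 8961
Group 4: 5500 × 0.968 = 5324
Group 5: 12700 × 0.933 + 13300 × 0.628 = 11849 + 8352 = 20201
End of period: [1496, 10995, 8961, 5324, 20201]
Period 2:
Births: 8961 × 0.272 = 2437
Group 2: 1496 × 0.973 = 1456
Group 3: 10995 × 0.974 = 10709
Group 4: 8961 × 0.968 = 8674
Group 5: 5324 × 0.933 + 20201 × 0.628 = 4967 + 12686 = 17653
End of period: [2437, 1456, 10709, 8674, 17653]

2437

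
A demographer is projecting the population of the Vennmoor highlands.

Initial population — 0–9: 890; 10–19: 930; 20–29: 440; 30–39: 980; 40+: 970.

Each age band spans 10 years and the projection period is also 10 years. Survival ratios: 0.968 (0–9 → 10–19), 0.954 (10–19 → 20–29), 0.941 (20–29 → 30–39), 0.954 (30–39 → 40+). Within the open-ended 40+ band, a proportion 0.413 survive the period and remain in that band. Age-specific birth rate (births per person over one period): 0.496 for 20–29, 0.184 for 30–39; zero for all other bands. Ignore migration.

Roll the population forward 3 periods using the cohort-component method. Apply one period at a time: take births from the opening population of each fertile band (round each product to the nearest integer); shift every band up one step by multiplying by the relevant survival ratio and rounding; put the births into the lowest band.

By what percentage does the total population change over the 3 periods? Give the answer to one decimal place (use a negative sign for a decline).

After projecting period 1:
Births: 440 * 0.496 = 218, 980 * 0.184 = 180 — total 398
10–19: 890 * 0.968 = 862
20–29: 930 * 0.954 = 887
30–39: 440 * 0.941 = 414
40+: 980 * 0.954 + 970 * 0.413 = 935 + 401 = 1336
Giving 398 / 862 / 887 / 414 / 1336.
After projecting period 2:
Births: 887 * 0.496 = 440, 414 * 0.184 = 76 — total 516
10–19: 398 * 0.968 = 385
20–29: 862 * 0.954 = 822
30–39: 887 * 0.941 = 835
40+: 414 * 0.954 + 1336 * 0.413 = 395 + 552 = 947
Giving 516 / 385 / 822 / 835 / 947.
After projecting period 3:
Births: 822 * 0.496 = 408, 835 * 0.184 = 154 — total 562
10–19: 516 * 0.968 = 499
20–29: 385 * 0.954 = 367
30–39: 822 * 0.941 = 774
40+: 835 * 0.954 + 947 * 0.413 = 797 + 391 = 1188
Giving 562 / 499 / 367 / 774 / 1188.
Total: 4210 → 3390; change = -820; percentage change = -19.5%

-19.5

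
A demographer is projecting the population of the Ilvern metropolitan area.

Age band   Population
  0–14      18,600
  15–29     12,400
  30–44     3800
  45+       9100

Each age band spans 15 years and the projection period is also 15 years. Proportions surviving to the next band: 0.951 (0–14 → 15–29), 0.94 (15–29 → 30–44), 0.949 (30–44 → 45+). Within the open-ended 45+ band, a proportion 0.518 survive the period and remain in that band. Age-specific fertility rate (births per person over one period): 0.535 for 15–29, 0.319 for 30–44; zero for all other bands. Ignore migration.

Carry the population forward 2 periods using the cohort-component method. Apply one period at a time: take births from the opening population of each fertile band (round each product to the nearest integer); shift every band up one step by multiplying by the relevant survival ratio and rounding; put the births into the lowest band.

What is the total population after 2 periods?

Numbering the groups 1..4 from youngest to oldest:
After projecting period 1:
Births: 12400 × 0.535 = 6634 ; 3800 × 0.319 = 1212 → 7846
Group 2: 18600 × 0.951 = 17689
Group 3: 12400 × 0.94 = 11656
Group 4: 3800 × 0.949 + 9100 × 0.518 = 3606 + 4714 = 8320
Giving 7846 / 17689 / 11656 / 8320.
After projecting period 2:
Births: 17689 × 0.535 = 9464 ; 11656 × 0.319 = 3718 → 13182
Group 2: 7846 × 0.951 = 7462
Group 3: 17689 × 0.94 = 16628
Group 4: 11656 × 0.949 + 8320 × 0.518 = 11062 + 4310 = 15372
Giving 13182 / 7462 / 16628 / 15372.
Total after period 2: 13182 + 7462 + 16628 + 15372 = 52644

52644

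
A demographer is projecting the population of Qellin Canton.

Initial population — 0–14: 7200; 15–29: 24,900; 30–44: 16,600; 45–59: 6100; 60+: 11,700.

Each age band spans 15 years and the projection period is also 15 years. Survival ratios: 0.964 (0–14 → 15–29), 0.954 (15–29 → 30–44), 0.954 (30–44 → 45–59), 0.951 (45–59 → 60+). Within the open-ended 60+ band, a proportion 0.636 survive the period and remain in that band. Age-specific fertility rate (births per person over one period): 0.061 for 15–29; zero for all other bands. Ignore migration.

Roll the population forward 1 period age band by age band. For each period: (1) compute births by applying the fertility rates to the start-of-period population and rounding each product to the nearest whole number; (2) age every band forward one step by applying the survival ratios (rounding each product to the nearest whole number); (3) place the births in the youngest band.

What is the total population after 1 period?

61293

Period 1.
Births: 24900 × 0.061 = 1519
15–29: 7200 × 0.964 = 6941
30–44: 24900 × 0.954 = 23755
45–59: 16600 × 0.954 = 15836
60+: 6100 × 0.951 + 11700 × 0.636 = 5801 + 7441 = 13242
End of period: [1519, 6941, 23755, 15836, 13242]
Total after period 1: 1519 + 6941 + 23755 + 15836 + 13242 = 61293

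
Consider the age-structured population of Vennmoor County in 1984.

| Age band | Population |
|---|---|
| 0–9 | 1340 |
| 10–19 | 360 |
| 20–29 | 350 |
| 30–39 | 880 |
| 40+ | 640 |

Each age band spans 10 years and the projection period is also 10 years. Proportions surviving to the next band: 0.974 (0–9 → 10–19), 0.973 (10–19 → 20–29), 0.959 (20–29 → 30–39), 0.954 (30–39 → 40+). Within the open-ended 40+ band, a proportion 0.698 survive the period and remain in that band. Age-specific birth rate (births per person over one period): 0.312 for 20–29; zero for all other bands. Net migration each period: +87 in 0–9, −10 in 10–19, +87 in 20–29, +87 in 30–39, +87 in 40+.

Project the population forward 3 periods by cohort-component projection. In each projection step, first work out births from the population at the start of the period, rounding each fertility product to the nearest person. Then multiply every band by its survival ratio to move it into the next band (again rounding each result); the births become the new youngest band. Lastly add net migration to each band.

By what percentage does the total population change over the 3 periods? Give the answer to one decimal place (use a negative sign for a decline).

Let group 1 be 0–9 through group 5 = 40+.
[period 1]
Births: 350 × 0.312 = 109
Group 2: 1340 × 0.974 = 1305
Group 3: 360 × 0.973 = 350
Group 4: 350 × 0.959 = 336
Group 5: 880 × 0.954 + 640 × 0.698 = 840 + 447 = 1287
Net migration: Group 1 + 87 → 196; Group 2 − 10 → 1295; Group 3 + 87 → 437; Group 4 + 87 → 423; Group 5 + 87 → 1374
Giving 196 / 1295 / 437 / 423 / 1374.
[period 2]
Births: 437 × 0.312 = 136
Group 2: 196 × 0.974 = 191
Group 3: 1295 × 0.973 = 1260
Group 4: 437 × 0.959 = 419
Group 5: 423 × 0.954 + 1374 × 0.698 = 404 + 959 = 1363
Net migration: Group 1 + 87 → 223; Group 2 − 10 → 181; Group 3 + 87 → 1347; Group 4 + 87 → 506; Group 5 + 87 → 1450
Giving 223 / 181 / 1347 / 506 / 1450.
[period 3]
Births: 1347 × 0.312 = 420
Group 2: 223 × 0.974 = 217
Group 3: 181 × 0.973 = 176
Group 4: 1347 × 0.959 = 1292
Group 5: 506 × 0.954 + 1450 × 0.698 = 483 + 1012 = 1495
Net migration: Group 1 + 87 → 507; Group 2 − 10 → 207; Group 3 + 87 → 263; Group 4 + 87 → 1379; Group 5 + 87 → 1582
Giving 507 / 207 / 263 / 1379 / 1582.
Total: 3570 → 3938; change = 368; percentage change = 10.3%

10.3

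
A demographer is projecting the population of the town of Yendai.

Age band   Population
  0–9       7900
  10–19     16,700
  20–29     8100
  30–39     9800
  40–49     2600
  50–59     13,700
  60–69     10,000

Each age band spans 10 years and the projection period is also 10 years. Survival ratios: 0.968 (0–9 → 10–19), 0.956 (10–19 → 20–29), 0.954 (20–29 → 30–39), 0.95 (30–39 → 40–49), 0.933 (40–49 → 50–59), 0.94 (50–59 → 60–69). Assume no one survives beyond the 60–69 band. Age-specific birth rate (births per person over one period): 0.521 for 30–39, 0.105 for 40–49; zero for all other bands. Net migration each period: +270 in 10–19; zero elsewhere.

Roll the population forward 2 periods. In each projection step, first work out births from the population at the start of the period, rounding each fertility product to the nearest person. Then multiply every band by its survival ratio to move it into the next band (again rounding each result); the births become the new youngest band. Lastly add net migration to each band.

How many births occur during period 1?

5379

Numbering the groups 1..7 from youngest to oldest:
Period 1:
Births: 9800 * 0.521 = 5106, 2600 * 0.105 = 273 ⇒ total 5379
Group 2: 7900 * 0.968 = 7647
Group 3: 16700 * 0.956 = 15965
Group 4: 8100 * 0.954 = 7727
Group 5: 9800 * 0.95 = 9310
Group 6: 2600 * 0.933 = 2426
Group 7: 13700 * 0.94 = 12878
Net migration: Group 2 + 270 → 7917
Giving 5379 / 7917 / 15965 / 7727 / 9310 / 2426 / 12878.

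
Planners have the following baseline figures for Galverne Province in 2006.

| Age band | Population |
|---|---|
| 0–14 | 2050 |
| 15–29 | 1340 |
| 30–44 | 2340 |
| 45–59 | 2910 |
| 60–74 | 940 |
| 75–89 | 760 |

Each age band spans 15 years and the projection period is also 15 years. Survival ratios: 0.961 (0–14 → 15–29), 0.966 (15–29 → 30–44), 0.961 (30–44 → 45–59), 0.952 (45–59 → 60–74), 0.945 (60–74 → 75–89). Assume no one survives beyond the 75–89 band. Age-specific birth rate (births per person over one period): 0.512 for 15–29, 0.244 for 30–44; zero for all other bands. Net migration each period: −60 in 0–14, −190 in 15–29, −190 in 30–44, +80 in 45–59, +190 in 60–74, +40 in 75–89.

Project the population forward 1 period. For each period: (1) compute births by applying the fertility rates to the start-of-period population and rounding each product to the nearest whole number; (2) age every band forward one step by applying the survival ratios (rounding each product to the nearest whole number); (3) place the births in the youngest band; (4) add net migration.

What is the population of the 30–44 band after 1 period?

1104

— Period 1 —
Births: 1340 * 0.512 = 686  |  2340 * 0.244 = 571 → 1257
15–29: 2050 * 0.961 = 1970
30–44: 1340 * 0.966 = 1294
45–59: 2340 * 0.961 = 2249
60–74: 2910 * 0.952 = 2770
75–89: 940 * 0.945 = 888
Net migration: 0–14 − 60 → 1197; 15–29 − 190 → 1780; 30–44 − 190 → 1104; 45–59 + 80 → 2329; 60–74 + 190 → 2960; 75–89 + 40 → 928
Giving 1197 / 1780 / 1104 / 2329 / 2960 / 928.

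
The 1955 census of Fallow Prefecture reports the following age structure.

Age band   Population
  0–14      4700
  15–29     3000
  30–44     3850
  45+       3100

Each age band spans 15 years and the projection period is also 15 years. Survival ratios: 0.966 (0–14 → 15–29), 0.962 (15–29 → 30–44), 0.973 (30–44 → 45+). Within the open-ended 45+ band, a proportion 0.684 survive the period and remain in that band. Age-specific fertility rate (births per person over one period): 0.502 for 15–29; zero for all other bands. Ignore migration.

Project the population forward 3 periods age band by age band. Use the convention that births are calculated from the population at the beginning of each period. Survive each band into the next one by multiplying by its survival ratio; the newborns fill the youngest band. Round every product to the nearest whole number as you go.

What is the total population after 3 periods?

Call the bands 1 to 4, youngest first.
— Period 1 —
Births: 3000 * 0.502 = 1506
Band 2: 4700 * 0.966 = 4540
Band 3: 3000 * 0.962 = 2886
Band 4: 3850 * 0.973 + 3100 * 0.684 = 3746 + 2120 = 5866
Population now: 0–14=1506, 15–29=4540, 30–44=2886, 45+=5866
— Period 2 —
Births: 4540 * 0.502 = 2279
Band 2: 1506 * 0.966 = 1455
Band 3: 4540 * 0.962 = 4367
Band 4: 2886 * 0.973 + 5866 * 0.684 = 2808 + 4012 = 6820
Population now: 0–14=2279, 15–29=1455, 30–44=4367, 45+=6820
— Period 3 —
Births: 1455 * 0.502 = 730
Band 2: 2279 * 0.966 = 2202
Band 3: 1455 * 0.962 = 1400
Band 4: 4367 * 0.973 + 6820 * 0.684 = 4249 + 4665 = 8914
Population now: 0–14=730, 15–29=2202, 30–44=1400, 45+=8914
Total after period 3: 730 + 2202 + 1400 + 8914 = 13246

13246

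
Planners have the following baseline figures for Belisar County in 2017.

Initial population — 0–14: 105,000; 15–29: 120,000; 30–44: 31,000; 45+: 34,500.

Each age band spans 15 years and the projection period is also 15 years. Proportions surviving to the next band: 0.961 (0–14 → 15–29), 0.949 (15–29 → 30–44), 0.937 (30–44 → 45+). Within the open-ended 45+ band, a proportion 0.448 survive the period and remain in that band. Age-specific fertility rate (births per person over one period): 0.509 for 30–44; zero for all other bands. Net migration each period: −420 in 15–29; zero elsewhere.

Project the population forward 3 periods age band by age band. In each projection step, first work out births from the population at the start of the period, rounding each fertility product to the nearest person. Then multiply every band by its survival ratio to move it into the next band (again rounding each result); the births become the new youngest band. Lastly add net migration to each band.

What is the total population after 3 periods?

263902

Numbering the bands 1..4 from youngest to oldest:
— Period 1 —
Births: 31000 * 0.509 = 15779
Band 2: 105000 * 0.961 = 100905
Band 3: 120000 * 0.949 = 113880
Band 4: 31000 * 0.937 + 34500 * 0.448 = 29047 + 15456 = 44503
Net migration: Band 2 − 420 → 100485
Giving 15779 / 100485 / 113880 / 44503.
— Period 2 —
Births: 113880 * 0.509 = 57965
Band 2: 15779 * 0.961 = 15164
Band 3: 100485 * 0.949 = 95360
Band 4: 113880 * 0.937 + 44503 * 0.448 = 106706 + 19937 = 126643
Net migration: Band 2 − 420 → 14744
Giving 57965 / 14744 / 95360 / 126643.
— Period 3 —
Births: 95360 * 0.509 = 48538
Band 2: 57965 * 0.961 = 55704
Band 3: 14744 * 0.949 = 13992
Band 4: 95360 * 0.937 + 126643 * 0.448 = 89352 + 56736 = 146088
Net migration: Band 2 − 420 → 55284
Giving 48538 / 55284 / 13992 / 146088.
Total after period 3: 48538 + 55284 + 13992 + 146088 = 263902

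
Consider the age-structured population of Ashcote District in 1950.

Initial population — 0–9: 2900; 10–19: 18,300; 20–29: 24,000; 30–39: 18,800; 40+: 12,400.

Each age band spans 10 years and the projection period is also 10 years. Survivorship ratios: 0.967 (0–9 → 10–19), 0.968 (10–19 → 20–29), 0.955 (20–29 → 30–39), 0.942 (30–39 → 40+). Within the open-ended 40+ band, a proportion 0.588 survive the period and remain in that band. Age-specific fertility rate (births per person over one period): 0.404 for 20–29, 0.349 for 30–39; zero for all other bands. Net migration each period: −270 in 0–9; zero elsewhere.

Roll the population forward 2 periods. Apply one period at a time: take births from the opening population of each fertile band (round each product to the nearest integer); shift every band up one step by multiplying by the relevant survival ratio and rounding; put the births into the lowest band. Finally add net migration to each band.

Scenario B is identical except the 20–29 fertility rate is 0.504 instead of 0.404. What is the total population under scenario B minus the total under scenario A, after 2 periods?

4093

Period 1:
Births: 24000 × 0.404 = 9696, 18800 × 0.349 = 6561 → 16257
10–19: 2900 × 0.967 = 2804
20–29: 18300 × 0.968 = 17714
30–39: 24000 × 0.955 = 22920
40+: 18800 × 0.942 + 12400 × 0.588 = 17710 + 7291 = 25001
Net migration: 0–9 − 270 → 15987
Giving 15987 / 2804 / 17714 / 22920 / 25001.
Period 2:
Births: 17714 × 0.404 = 7156, 22920 × 0.349 = 7999 → 15155
10–19: 15987 × 0.967 = 15459
20–29: 2804 × 0.968 = 2714
30–39: 17714 × 0.955 = 16917
40+: 22920 × 0.942 + 25001 × 0.588 = 21591 + 14701 = 36292
Net migration: 0–9 − 270 → 14885
Giving 14885 / 15459 / 2714 / 16917 / 36292.
Scenario A total after 2 periods: 86267
Scenario B projection —
Period 1:
Births: 24000 × 0.504 = 12096, 18800 × 0.349 = 6561 → 18657
10–19: 2900 × 0.967 = 2804
20–29: 18300 × 0.968 = 17714
30–39: 24000 × 0.955 = 22920
40+: 18800 × 0.942 + 12400 × 0.588 = 17710 + 7291 = 25001
Net migration: 0–9 − 270 → 18387
Giving 18387 / 2804 / 17714 / 22920 / 25001.
Period 2:
Births: 17714 × 0.504 = 8928, 22920 × 0.349 = 7999 → 16927
10–19: 18387 × 0.967 = 17780
20–29: 2804 × 0.968 = 2714
30–39: 17714 × 0.955 = 16917
40+: 22920 × 0.942 + 25001 × 0.588 = 21591 + 14701 = 36292
Net migration: 0–9 − 270 → 16657
Giving 16657 / 17780 / 2714 / 16917 / 36292.
Scenario B total after 2 periods: 90360
Difference B − A = 90360 − 86267 = 4093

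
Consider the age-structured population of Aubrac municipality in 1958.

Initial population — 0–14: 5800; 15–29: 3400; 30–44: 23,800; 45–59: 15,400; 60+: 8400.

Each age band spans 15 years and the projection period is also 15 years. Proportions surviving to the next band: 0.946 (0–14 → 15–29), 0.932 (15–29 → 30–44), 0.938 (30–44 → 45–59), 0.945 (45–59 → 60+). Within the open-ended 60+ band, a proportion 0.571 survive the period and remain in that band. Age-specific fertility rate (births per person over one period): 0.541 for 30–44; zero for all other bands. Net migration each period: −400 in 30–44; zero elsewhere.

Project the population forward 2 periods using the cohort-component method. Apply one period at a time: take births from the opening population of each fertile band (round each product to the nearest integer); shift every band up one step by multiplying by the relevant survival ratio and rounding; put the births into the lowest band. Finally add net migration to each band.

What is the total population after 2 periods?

Let group 1 be 0–14 through group 5 = 60+.
Period 1:
Births: 23800 * 0.541 = 12876
Group 2: 5800 * 0.946 = 5487
Group 3: 3400 * 0.932 = 3169
Group 4: 23800 * 0.938 = 22324
Group 5: 15400 * 0.945 + 8400 * 0.571 = 14553 + 4796 = 19349
Net migration: Group 3 − 400 → 2769
Giving 12876 / 5487 / 2769 / 22324 / 19349.
Period 2:
Births: 2769 * 0.541 = 1498
Group 2: 12876 * 0.946 = 12181
Group 3: 5487 * 0.932 = 5114
Group 4: 2769 * 0.938 = 2597
Group 5: 22324 * 0.945 + 19349 * 0.571 = 21096 + 11048 = 32144
Net migration: Group 3 − 400 → 4714
Giving 1498 / 12181 / 4714 / 2597 / 32144.
Total after period 2: 1498 + 12181 + 4714 + 2597 + 32144 = 53134

53134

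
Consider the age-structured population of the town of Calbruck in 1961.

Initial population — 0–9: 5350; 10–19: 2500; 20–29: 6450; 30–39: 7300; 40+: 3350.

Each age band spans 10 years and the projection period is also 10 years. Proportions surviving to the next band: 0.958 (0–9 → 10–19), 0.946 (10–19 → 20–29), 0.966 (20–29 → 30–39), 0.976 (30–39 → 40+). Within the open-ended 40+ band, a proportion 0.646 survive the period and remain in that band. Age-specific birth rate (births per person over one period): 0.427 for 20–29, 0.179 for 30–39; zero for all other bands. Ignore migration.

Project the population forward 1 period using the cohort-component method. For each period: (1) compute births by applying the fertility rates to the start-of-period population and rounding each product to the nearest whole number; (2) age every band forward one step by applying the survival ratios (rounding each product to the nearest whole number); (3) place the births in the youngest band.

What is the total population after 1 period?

— Period 1 —
Births: 6450 × 0.427 = 2754  |  7300 × 0.179 = 1307 — total 4061
10–19: 5350 × 0.958 = 5125
20–29: 2500 × 0.946 = 2365
30–39: 6450 × 0.966 = 6231
40+: 7300 × 0.976 + 3350 × 0.646 = 7125 + 2164 = 9289
End of period: [4061, 5125, 2365, 6231, 9289]
Total after period 1: 4061 + 5125 + 2365 + 6231 + 9289 = 27071

27071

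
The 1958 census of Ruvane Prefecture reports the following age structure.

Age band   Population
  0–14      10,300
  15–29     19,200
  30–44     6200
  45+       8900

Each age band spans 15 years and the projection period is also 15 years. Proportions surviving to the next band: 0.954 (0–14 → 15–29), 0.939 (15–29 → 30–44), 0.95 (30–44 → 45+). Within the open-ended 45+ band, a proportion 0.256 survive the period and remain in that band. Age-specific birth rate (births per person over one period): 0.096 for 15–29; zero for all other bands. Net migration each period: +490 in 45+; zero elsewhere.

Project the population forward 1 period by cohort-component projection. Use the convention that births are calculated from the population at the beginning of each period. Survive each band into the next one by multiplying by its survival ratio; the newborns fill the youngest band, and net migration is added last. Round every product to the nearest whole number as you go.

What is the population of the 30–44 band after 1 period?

— Period 1 —
Births: 19200 × 0.096 = 1843
15–29: 10300 × 0.954 = 9826
30–44: 19200 × 0.939 = 18029
45+: 6200 × 0.95 + 8900 × 0.256 = 5890 + 2278 = 8168
Net migration: 45+ + 490 → 8658
End of period: [1843, 9826, 18029, 8658]

18029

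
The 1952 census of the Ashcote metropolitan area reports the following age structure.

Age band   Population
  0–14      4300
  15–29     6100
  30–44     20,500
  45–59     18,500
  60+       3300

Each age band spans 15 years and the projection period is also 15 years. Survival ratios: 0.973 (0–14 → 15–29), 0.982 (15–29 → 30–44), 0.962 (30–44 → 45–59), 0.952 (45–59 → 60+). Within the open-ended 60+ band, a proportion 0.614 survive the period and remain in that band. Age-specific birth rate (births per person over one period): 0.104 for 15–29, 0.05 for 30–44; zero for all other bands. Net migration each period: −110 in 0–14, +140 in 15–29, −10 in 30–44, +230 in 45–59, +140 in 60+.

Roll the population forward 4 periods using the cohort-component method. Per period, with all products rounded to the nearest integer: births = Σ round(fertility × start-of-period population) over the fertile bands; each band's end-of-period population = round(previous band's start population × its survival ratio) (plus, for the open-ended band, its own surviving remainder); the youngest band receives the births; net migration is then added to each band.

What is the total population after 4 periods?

22582

— Period 1 —
Births: 6100 × 0.104 = 634  |  20500 × 0.05 = 1025 → total 1659
15–29: 4300 × 0.973 = 4184
30–44: 6100 × 0.982 = 5990
45–59: 20500 × 0.962 = 19721
60+: 18500 × 0.952 + 3300 × 0.614 = 17612 + 2026 = 19638
Net migration: 0–14 − 110 → 1549; 15–29 + 140 → 4324; 30–44 − 10 → 5980; 45–59 + 230 → 19951; 60+ + 140 → 19778
Population now: 0–14=1549, 15–29=4324, 30–44=5980, 45–59=19951, 60+=19778
— Period 2 —
Births: 4324 × 0.104 = 450  |  5980 × 0.05 = 299 → total 749
15–29: 1549 × 0.973 = 1507
30–44: 4324 × 0.982 = 4246
45–59: 5980 × 0.962 = 5753
60+: 19951 × 0.952 + 19778 × 0.614 = 18993 + 12144 = 31137
Net migration: 0–14 − 110 → 639; 15–29 + 140 → 1647; 30–44 − 10 → 4236; 45–59 + 230 → 5983; 60+ + 140 → 31277
Population now: 0–14=639, 15–29=1647, 30–44=4236, 45–59=5983, 60+=31277
— Period 3 —
Births: 1647 × 0.104 = 171  |  4236 × 0.05 = 212 → total 383
15–29: 639 × 0.973 = 622
30–44: 1647 × 0.982 = 1617
45–59: 4236 × 0.962 = 4075
60+: 5983 × 0.952 + 31277 × 0.614 = 5696 + 19204 = 24900
Net migration: 0–14 − 110 → 273; 15–29 + 140 → 762; 30–44 − 10 → 1607; 45–59 + 230 → 4305; 60+ + 140 → 25040
Population now: 0–14=273, 15–29=762, 30–44=1607, 45–59=4305, 60+=25040
— Period 4 —
Births: 762 × 0.104 = 79  |  1607 × 0.05 = 80 → total 159
15–29: 273 × 0.973 = 266
30–44: 762 × 0.982 = 748
45–59: 1607 × 0.962 = 1546
60+: 4305 × 0.952 + 25040 × 0.614 = 4098 + 15375 = 19473
Net migration: 0–14 − 110 → 49; 15–29 + 140 → 406; 30–44 − 10 → 738; 45–59 + 230 → 1776; 60+ + 140 → 19613
Population now: 0–14=49, 15–29=406, 30–44=738, 45–59=1776, 60+=19613
Total after period 4: 49 + 406 + 738 + 1776 + 19613 = 22582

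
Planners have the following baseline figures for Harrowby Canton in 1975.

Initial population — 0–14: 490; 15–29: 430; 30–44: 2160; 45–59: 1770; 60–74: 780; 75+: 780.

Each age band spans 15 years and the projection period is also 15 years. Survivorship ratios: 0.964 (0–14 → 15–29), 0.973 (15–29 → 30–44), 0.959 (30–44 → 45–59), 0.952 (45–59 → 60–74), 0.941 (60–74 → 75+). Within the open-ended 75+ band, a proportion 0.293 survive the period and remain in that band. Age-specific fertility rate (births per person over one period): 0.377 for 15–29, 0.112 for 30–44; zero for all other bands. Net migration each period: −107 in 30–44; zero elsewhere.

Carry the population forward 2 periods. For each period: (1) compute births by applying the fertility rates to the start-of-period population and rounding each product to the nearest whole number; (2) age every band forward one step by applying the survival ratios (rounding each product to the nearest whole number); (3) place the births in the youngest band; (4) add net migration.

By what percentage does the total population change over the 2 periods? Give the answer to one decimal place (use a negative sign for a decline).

Numbering the bands 1..6 from youngest to oldest:
Period 1.
Births: 430 × 0.377 = 162, 2160 × 0.112 = 242 ⇒ total 404
Band 2: 490 × 0.964 = 472
Band 3: 430 × 0.973 = 418
Band 4: 2160 × 0.959 = 2071
Band 5: 1770 × 0.952 = 1685
Band 6: 780 × 0.941 + 780 × 0.293 = 734 + 229 = 963
Net migration: Band 3 − 107 → 311
Population now: 0–14=404, 15–29=472, 30–44=311, 45–59=2071, 60–74=1685, 75+=963
Period 2.
Births: 472 × 0.377 = 178, 311 × 0.112 = 35 ⇒ total 213
Band 2: 404 × 0.964 = 389
Band 3: 472 × 0.973 = 459
Band 4: 311 × 0.959 = 298
Band 5: 2071 × 0.952 = 1972
Band 6: 1685 × 0.941 + 963 × 0.293 = 1586 + 282 = 1868
Net migration: Band 3 − 107 → 352
Population now: 0–14=213, 15–29=389, 30–44=352, 45–59=298, 60–74=1972, 75+=1868
Total: 6410 → 5092; change = -1318; percentage change = -20.6%

-20.6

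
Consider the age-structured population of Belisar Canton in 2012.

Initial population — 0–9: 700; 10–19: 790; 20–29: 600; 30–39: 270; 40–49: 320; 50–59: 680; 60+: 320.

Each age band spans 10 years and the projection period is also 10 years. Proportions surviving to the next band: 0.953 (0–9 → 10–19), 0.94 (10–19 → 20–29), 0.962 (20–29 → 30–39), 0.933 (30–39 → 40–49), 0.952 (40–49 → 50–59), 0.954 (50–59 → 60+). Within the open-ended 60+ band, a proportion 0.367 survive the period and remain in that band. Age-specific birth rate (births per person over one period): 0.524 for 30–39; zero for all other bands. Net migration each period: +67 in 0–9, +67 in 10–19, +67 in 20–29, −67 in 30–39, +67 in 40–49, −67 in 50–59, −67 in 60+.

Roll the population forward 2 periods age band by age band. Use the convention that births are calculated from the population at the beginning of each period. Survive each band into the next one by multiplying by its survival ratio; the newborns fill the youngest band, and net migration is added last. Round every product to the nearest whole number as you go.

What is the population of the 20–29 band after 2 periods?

Period 1:
Births: 270 × 0.524 = 141
10–19: 700 × 0.953 = 667
20–29: 790 × 0.94 = 743
30–39: 600 × 0.962 = 577
40–49: 270 × 0.933 = 252
50–59: 320 × 0.952 = 305
60+: 680 × 0.954 + 320 × 0.367 = 649 + 117 = 766
Net migration: 0–9 + 67 → 208; 10–19 + 67 → 734; 20–29 + 67 → 810; 30–39 − 67 → 510; 40–49 + 67 → 319; 50–59 − 67 → 238; 60+ − 67 → 699
→ [208, 734, 810, 510, 319, 238, 699]
Period 2:
Births: 510 × 0.524 = 267
10–19: 208 × 0.953 = 198
20–29: 734 × 0.94 = 690
30–39: 810 × 0.962 = 779
40–49: 510 × 0.933 = 476
50–59: 319 × 0.952 = 304
60+: 238 × 0.954 + 699 × 0.367 = 227 + 257 = 484
Net migration: 0–9 + 67 → 334; 10–19 + 67 → 265; 20–29 + 67 → 757; 30–39 − 67 → 712; 40–49 + 67 → 543; 50–59 − 67 → 237; 60+ − 67 → 417
→ [334, 265, 757, 712, 543, 237, 417]

757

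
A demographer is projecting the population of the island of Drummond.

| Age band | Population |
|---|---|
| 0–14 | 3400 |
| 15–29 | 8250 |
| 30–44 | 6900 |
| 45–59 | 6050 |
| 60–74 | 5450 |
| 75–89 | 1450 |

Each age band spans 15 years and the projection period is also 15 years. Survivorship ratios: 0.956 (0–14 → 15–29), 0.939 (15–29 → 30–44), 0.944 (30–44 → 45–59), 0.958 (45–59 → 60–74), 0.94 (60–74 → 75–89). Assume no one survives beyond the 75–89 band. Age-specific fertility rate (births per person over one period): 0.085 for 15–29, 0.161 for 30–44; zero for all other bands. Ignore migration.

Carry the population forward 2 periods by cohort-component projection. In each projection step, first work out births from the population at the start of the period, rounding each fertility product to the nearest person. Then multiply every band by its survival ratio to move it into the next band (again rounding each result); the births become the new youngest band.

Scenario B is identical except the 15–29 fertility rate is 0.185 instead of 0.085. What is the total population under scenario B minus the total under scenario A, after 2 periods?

Period 1.
Births: 8250 × 0.085 = 701  |  6900 × 0.161 = 1111 ⇒ total 1812
15–29: 3400 × 0.956 = 3250
30–44: 8250 × 0.939 = 7747
45–59: 6900 × 0.944 = 6514
60–74: 6050 × 0.958 = 5796
75–89: 5450 × 0.94 = 5123
Population now: 0–14=1812, 15–29=3250, 30–44=7747, 45–59=6514, 60–74=5796, 75–89=5123
Period 2.
Births: 3250 × 0.085 = 276  |  7747 × 0.161 = 1247 ⇒ total 1523
15–29: 1812 × 0.956 = 1732
30–44: 3250 × 0.939 = 3052
45–59: 7747 × 0.944 = 7313
60–74: 6514 × 0.958 = 6240
75–89: 5796 × 0.94 = 5448
Population now: 0–14=1523, 15–29=1732, 30–44=3052, 45–59=7313, 60–74=6240, 75–89=5448
Scenario A total after 2 periods: 25308
Scenario B projection —
Period 1.
Births: 8250 × 0.185 = 1526  |  6900 × 0.161 = 1111 ⇒ total 2637
15–29: 3400 × 0.956 = 3250
30–44: 8250 × 0.939 = 7747
45–59: 6900 × 0.944 = 6514
60–74: 6050 × 0.958 = 5796
75–89: 5450 × 0.94 = 5123
Population now: 0–14=2637, 15–29=3250, 30–44=7747, 45–59=6514, 60–74=5796, 75–89=5123
Period 2.
Births: 3250 × 0.185 = 601  |  7747 × 0.161 = 1247 ⇒ total 1848
15–29: 2637 × 0.956 = 2521
30–44: 3250 × 0.939 = 3052
45–59: 7747 × 0.944 = 7313
60–74: 6514 × 0.958 = 6240
75–89: 5796 × 0.94 = 5448
Population now: 0–14=1848, 15–29=2521, 30–44=3052, 45–59=7313, 60–74=6240, 75–89=5448
Scenario B total after 2 periods: 26422
Difference B − A = 26422 − 25308 = 1114

1114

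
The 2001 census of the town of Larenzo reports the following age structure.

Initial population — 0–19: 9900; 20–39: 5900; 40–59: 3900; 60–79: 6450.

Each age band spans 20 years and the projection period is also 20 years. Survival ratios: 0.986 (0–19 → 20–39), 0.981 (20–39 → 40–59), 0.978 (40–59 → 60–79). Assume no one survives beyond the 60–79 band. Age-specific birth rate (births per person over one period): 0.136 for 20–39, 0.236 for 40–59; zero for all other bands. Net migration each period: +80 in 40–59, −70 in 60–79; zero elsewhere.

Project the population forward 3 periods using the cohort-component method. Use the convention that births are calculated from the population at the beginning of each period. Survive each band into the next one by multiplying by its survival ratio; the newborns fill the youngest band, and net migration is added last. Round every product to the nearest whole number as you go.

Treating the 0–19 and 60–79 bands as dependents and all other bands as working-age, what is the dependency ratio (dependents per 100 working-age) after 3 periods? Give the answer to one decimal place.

268.9

Numbering the groups 1..4 from youngest to oldest:
Period 1:
Births: 5900 × 0.136 = 802 ; 3900 × 0.236 = 920 — total 1722
Group 2: 9900 × 0.986 = 9761
Group 3: 5900 × 0.981 = 5788
Group 4: 3900 × 0.978 = 3814
Net migration: Group 3 + 80 → 5868; Group 4 − 70 → 3744
Population now: 0–19=1722, 20–39=9761, 40–59=5868, 60–79=3744
Period 2:
Births: 9761 × 0.136 = 1327 ; 5868 × 0.236 = 1385 — total 2712
Group 2: 1722 × 0.986 = 1698
Group 3: 9761 × 0.981 = 9576
Group 4: 5868 × 0.978 = 5739
Net migration: Group 3 + 80 → 9656; Group 4 − 70 → 5669
Population now: 0–19=2712, 20–39=1698, 40–59=9656, 60–79=5669
Period 3:
Births: 1698 × 0.136 = 231 ; 9656 × 0.236 = 2279 — total 2510
Group 2: 2712 × 0.986 = 2674
Group 3: 1698 × 0.981 = 1666
Group 4: 9656 × 0.978 = 9444
Net migration: Group 3 + 80 → 1746; Group 4 − 70 → 9374
Population now: 0–19=2510, 20–39=2674, 40–59=1746, 60–79=9374
Dependents (band 0–19 + band 60–79) = 2510 + 9374 = 11884; working-age = 4420; ratio = 11884/4420 × 100 = 268.9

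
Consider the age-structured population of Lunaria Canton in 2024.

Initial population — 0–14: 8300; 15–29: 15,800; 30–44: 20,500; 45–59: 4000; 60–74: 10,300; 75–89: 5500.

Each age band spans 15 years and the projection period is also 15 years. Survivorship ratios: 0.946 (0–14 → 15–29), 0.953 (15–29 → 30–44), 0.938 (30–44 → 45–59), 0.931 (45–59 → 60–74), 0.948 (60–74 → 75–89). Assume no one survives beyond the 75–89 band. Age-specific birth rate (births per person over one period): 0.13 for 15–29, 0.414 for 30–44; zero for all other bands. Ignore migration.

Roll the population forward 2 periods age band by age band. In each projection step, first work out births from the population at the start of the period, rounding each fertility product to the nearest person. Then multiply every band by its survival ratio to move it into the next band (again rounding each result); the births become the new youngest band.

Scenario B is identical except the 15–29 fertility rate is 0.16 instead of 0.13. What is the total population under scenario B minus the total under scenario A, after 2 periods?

Numbering the groups 1..6 from youngest to oldest:
[period 1]
Births: 15800 × 0.13 = 2054  |  20500 × 0.414 = 8487 → 10541
Group 2: 8300 × 0.946 = 7852
Group 3: 15800 × 0.953 = 15057
Group 4: 20500 × 0.938 = 19229
Group 5: 4000 × 0.931 = 3724
Group 6: 10300 × 0.948 = 9764
→ [10541, 7852, 15057, 19229, 3724, 9764]
[period 2]
Births: 7852 × 0.13 = 1021  |  15057 × 0.414 = 6234 → 7255
Group 2: 10541 × 0.946 = 9972
Group 3: 7852 × 0.953 = 7483
Group 4: 15057 × 0.938 = 14123
Group 5: 19229 × 0.931 = 17902
Group 6: 3724 × 0.948 = 3530
→ [7255, 9972, 7483, 14123, 17902, 3530]
Scenario A total after 2 periods: 60265
Scenario B projection —
[period 1]
Births: 15800 × 0.16 = 2528  |  20500 × 0.414 = 8487 → 11015
Group 2: 8300 × 0.946 = 7852
Group 3: 15800 × 0.953 = 15057
Group 4: 20500 × 0.938 = 19229
Group 5: 4000 × 0.931 = 3724
Group 6: 10300 × 0.948 = 9764
→ [11015, 7852, 15057, 19229, 3724, 9764]
[period 2]
Births: 7852 × 0.16 = 1256  |  15057 × 0.414 = 6234 → 7490
Group 2: 11015 × 0.946 = 10420
Group 3: 7852 × 0.953 = 7483
Group 4: 15057 × 0.938 = 14123
Group 5: 19229 × 0.931 = 17902
Group 6: 3724 × 0.948 = 3530
→ [7490, 10420, 7483, 14123, 17902, 3530]
Scenario B total after 2 periods: 60948
Difference B − A = 60948 − 60265 = 683

683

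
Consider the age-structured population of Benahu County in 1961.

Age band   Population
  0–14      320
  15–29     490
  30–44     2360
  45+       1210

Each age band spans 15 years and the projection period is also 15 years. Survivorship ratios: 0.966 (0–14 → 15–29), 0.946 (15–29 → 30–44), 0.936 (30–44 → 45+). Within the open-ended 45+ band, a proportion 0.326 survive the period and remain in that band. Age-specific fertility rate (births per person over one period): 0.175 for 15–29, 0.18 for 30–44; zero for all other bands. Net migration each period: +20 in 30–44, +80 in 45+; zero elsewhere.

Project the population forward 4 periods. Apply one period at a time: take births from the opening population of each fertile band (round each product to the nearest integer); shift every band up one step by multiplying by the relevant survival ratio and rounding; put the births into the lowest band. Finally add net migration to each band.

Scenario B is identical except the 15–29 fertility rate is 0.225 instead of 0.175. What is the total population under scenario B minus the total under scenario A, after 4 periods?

Period 1.
Births: 490 × 0.175 = 86, 2360 × 0.18 = 425 → 511
15–29: 320 × 0.966 = 309
30–44: 490 × 0.946 = 464
45+: 2360 × 0.936 + 1210 × 0.326 = 2209 + 394 = 2603
Net migration: 30–44 + 20 → 484; 45+ + 80 → 2683
Giving 511 / 309 / 484 / 2683.
Period 2.
Births: 309 × 0.175 = 54, 484 × 0.18 = 87 → 141
15–29: 511 × 0.966 = 494
30–44: 309 × 0.946 = 292
45+: 484 × 0.936 + 2683 × 0.326 = 453 + 875 = 1328
Net migration: 30–44 + 20 → 312; 45+ + 80 → 1408
Giving 141 / 494 / 312 / 1408.
Period 3.
Births: 494 × 0.175 = 86, 312 × 0.18 = 56 → 142
15–29: 141 × 0.966 = 136
30–44: 494 × 0.946 = 467
45+: 312 × 0.936 + 1408 × 0.326 = 292 + 459 = 751
Net migration: 30–44 + 20 → 487; 45+ + 80 → 831
Giving 142 / 136 / 487 / 831.
Period 4.
Births: 136 × 0.175 = 24, 487 × 0.18 = 88 → 112
15–29: 142 × 0.966 = 137
30–44: 136 × 0.946 = 129
45+: 487 × 0.936 + 831 × 0.326 = 456 + 271 = 727
Net migration: 30–44 + 20 → 149; 45+ + 80 → 807
Giving 112 / 137 / 149 / 807.
Scenario A total after 4 periods: 1205
Scenario B projection —
Period 1.
Births: 490 × 0.225 = 110, 2360 × 0.18 = 425 → 535
15–29: 320 × 0.966 = 309
30–44: 490 × 0.946 = 464
45+: 2360 × 0.936 + 1210 × 0.326 = 2209 + 394 = 2603
Net migration: 30–44 + 20 → 484; 45+ + 80 → 2683
Giving 535 / 309 / 484 / 2683.
Period 2.
Births: 309 × 0.225 = 70, 484 × 0.18 = 87 → 157
15–29: 535 × 0.966 = 517
30–44: 309 × 0.946 = 292
45+: 484 × 0.936 + 2683 × 0.326 = 453 + 875 = 1328
Net migration: 30–44 + 20 → 312; 45+ + 80 → 1408
Giving 157 / 517 / 312 / 1408.
Period 3.
Births: 517 × 0.225 = 116, 312 × 0.18 = 56 → 172
15–29: 157 × 0.966 = 152
30–44: 517 × 0.946 = 489
45+: 312 × 0.936 + 1408 × 0.326 = 292 + 459 = 751
Net migration: 30–44 + 20 → 509; 45+ + 80 → 831
Giving 172 / 152 / 509 / 831.
Period 4.
Births: 152 × 0.225 = 34, 509 × 0.18 = 92 → 126
15–29: 172 × 0.966 = 166
30–44: 152 × 0.946 = 144
45+: 509 × 0.936 + 831 × 0.326 = 476 + 271 = 747
Net migration: 30–44 + 20 → 164; 45+ + 80 → 827
Giving 126 / 166 / 164 / 827.
Scenario B total after 4 periods: 1283
Difference B − A = 1283 − 1205 = 78

78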